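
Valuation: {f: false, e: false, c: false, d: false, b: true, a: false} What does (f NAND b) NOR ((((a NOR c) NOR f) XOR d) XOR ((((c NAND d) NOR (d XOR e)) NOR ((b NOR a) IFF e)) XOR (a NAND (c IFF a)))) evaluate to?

Substituting f=false, e=false, c=false, d=false, b=true, a=false:
f NAND b = false NAND true = true
a NOR c = false NOR false = true
(a NOR c) NOR f = true NOR false = false
((a NOR c) NOR f) XOR d = false XOR false = false
c NAND d = false NAND false = true
d XOR e = false XOR false = false
(c NAND d) NOR (d XOR e) = true NOR false = false
b NOR a = true NOR false = false
(b NOR a) IFF e = false IFF false = true
((c NAND d) NOR (d XOR e)) NOR ((b NOR a) IFF e) = false NOR true = false
c IFF a = false IFF false = true
a NAND (c IFF a) = false NAND true = true
(((c NAND d) NOR (d XOR e)) NOR ((b NOR a) IFF e)) XOR (a NAND (c IFF a)) = false XOR true = true
(((a NOR c) NOR f) XOR d) XOR ((((c NAND d) NOR (d XOR e)) NOR ((b NOR a) IFF e)) XOR (a NAND (c IFF a))) = false XOR true = true
(f NAND b) NOR ((((a NOR c) NOR f) XOR d) XOR ((((c NAND d) NOR (d XOR e)) NOR ((b NOR a) IFF e)) XOR (a NAND (c IFF a)))) = true NOR true = false

false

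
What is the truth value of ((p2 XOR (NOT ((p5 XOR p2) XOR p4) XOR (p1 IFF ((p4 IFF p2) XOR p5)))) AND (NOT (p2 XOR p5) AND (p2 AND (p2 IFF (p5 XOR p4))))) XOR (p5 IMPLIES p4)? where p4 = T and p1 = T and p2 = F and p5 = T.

p5 XOR p2 = T XOR F = T
(p5 XOR p2) XOR p4 = T XOR T = F
NOT ((p5 XOR p2) XOR p4) = NOT F = T
p4 IFF p2 = T IFF F = F
(p4 IFF p2) XOR p5 = F XOR T = T
p1 IFF ((p4 IFF p2) XOR p5) = T IFF T = T
NOT ((p5 XOR p2) XOR p4) XOR (p1 IFF ((p4 IFF p2) XOR p5)) = T XOR T = F
p2 XOR (NOT ((p5 XOR p2) XOR p4) XOR (p1 IFF ((p4 IFF p2) XOR p5))) = F XOR F = F
p2 XOR p5 = F XOR T = T
NOT (p2 XOR p5) = NOT T = F
p5 XOR p4 = T XOR T = F
p2 IFF (p5 XOR p4) = F IFF F = T
p2 AND (p2 IFF (p5 XOR p4)) = F AND T = F
NOT (p2 XOR p5) AND (p2 AND (p2 IFF (p5 XOR p4))) = F AND F = F
(p2 XOR (NOT ((p5 XOR p2) XOR p4) XOR (p1 IFF ((p4 IFF p2) XOR p5)))) AND (NOT (p2 XOR p5) AND (p2 AND (p2 IFF (p5 XOR p4)))) = F AND F = F
p5 IMPLIES p4 = T IMPLIES T = T
((p2 XOR (NOT ((p5 XOR p2) XOR p4) XOR (p1 IFF ((p4 IFF p2) XOR p5)))) AND (NOT (p2 XOR p5) AND (p2 AND (p2 IFF (p5 XOR p4))))) XOR (p5 IMPLIES p4) = F XOR T = T

T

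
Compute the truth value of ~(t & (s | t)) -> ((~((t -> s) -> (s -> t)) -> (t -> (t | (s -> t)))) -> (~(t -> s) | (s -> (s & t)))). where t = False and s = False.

s | t = False | False = False
t & (s | t) = False & False = False
~(t & (s | t)) = ~False = True
t -> s = False -> False = True
s -> t = False -> False = True
(t -> s) -> (s -> t) = True -> True = True
~((t -> s) -> (s -> t)) = ~True = False
s -> t = False -> False = True
t | (s -> t) = False | True = True
t -> (t | (s -> t)) = False -> True = True
~((t -> s) -> (s -> t)) -> (t -> (t | (s -> t))) = False -> True = True
t -> s = False -> False = True
~(t -> s) = ~True = False
s & t = False & False = False
s -> (s & t) = False -> False = True
~(t -> s) | (s -> (s & t)) = False | True = True
(~((t -> s) -> (s -> t)) -> (t -> (t | (s -> t)))) -> (~(t -> s) | (s -> (s & t))) = True -> True = True
~(t & (s | t)) -> ((~((t -> s) -> (s -> t)) -> (t -> (t | (s -> t)))) -> (~(t -> s) | (s -> (s & t)))) = True -> True = True

True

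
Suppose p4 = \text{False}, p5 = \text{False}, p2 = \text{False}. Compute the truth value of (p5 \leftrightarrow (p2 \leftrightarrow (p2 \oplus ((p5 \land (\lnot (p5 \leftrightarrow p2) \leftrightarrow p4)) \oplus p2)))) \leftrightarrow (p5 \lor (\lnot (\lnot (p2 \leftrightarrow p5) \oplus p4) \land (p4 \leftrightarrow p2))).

\text{False}

Substituting p4=\text{False}, p5=\text{False}, p2=\text{False}:
p5 \leftrightarrow p2 = \text{False} \leftrightarrow \text{False} = \text{True}
\lnot (p5 \leftrightarrow p2) = \lnot \text{True} = \text{False}
\lnot (p5 \leftrightarrow p2) \leftrightarrow p4 = \text{False} \leftrightarrow \text{False} = \text{True}
p5 \land (\lnot (p5 \leftrightarrow p2) \leftrightarrow p4) = \text{False} \land \text{True} = \text{False}
(p5 \land (\lnot (p5 \leftrightarrow p2) \leftrightarrow p4)) \oplus p2 = \text{False} \oplus \text{False} = \text{False}
p2 \oplus ((p5 \land (\lnot (p5 \leftrightarrow p2) \leftrightarrow p4)) \oplus p2) = \text{False} \oplus \text{False} = \text{False}
p2 \leftrightarrow (p2 \oplus ((p5 \land (\lnot (p5 \leftrightarrow p2) \leftrightarrow p4)) \oplus p2)) = \text{False} \leftrightarrow \text{False} = \text{True}
p5 \leftrightarrow (p2 \leftrightarrow (p2 \oplus ((p5 \land (\lnot (p5 \leftrightarrow p2) \leftrightarrow p4)) \oplus p2))) = \text{False} \leftrightarrow \text{True} = \text{False}
p2 \leftrightarrow p5 = \text{False} \leftrightarrow \text{False} = \text{True}
\lnot (p2 \leftrightarrow p5) = \lnot \text{True} = \text{False}
\lnot (p2 \leftrightarrow p5) \oplus p4 = \text{False} \oplus \text{False} = \text{False}
\lnot (\lnot (p2 \leftrightarrow p5) \oplus p4) = \lnot \text{False} = \text{True}
p4 \leftrightarrow p2 = \text{False} \leftrightarrow \text{False} = \text{True}
\lnot (\lnot (p2 \leftrightarrow p5) \oplus p4) \land (p4 \leftrightarrow p2) = \text{True} \land \text{True} = \text{True}
p5 \lor (\lnot (\lnot (p2 \leftrightarrow p5) \oplus p4) \land (p4 \leftrightarrow p2)) = \text{False} \lor \text{True} = \text{True}
(p5 \leftrightarrow (p2 \leftrightarrow (p2 \oplus ((p5 \land (\lnot (p5 \leftrightarrow p2) \leftrightarrow p4)) \oplus p2)))) \leftrightarrow (p5 \lor (\lnot (\lnot (p2 \leftrightarrow p5) \oplus p4) \land (p4 \leftrightarrow p2))) = \text{False} \leftrightarrow \text{True} = \text{False}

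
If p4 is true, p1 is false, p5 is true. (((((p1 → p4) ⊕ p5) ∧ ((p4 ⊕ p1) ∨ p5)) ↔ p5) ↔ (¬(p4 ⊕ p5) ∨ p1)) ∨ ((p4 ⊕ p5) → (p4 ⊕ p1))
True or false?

Substituting p4=T, p1=F, p5=T:
p1 → p4 = F → T = T
(p1 → p4) ⊕ p5 = T ⊕ T = F
p4 ⊕ p1 = T ⊕ F = T
(p4 ⊕ p1) ∨ p5 = T ∨ T = T
((p1 → p4) ⊕ p5) ∧ ((p4 ⊕ p1) ∨ p5) = F ∧ T = F
(((p1 → p4) ⊕ p5) ∧ ((p4 ⊕ p1) ∨ p5)) ↔ p5 = F ↔ T = F
p4 ⊕ p5 = T ⊕ T = F
¬(p4 ⊕ p5) = ¬F = T
¬(p4 ⊕ p5) ∨ p1 = T ∨ F = T
((((p1 → p4) ⊕ p5) ∧ ((p4 ⊕ p1) ∨ p5)) ↔ p5) ↔ (¬(p4 ⊕ p5) ∨ p1) = F ↔ T = F
p4 ⊕ p5 = T ⊕ T = F
p4 ⊕ p1 = T ⊕ F = T
(p4 ⊕ p5) → (p4 ⊕ p1) = F → T = T
(((((p1 → p4) ⊕ p5) ∧ ((p4 ⊕ p1) ∨ p5)) ↔ p5) ↔ (¬(p4 ⊕ p5) ∨ p1)) ∨ ((p4 ⊕ p5) → (p4 ⊕ p1)) = F ∨ T = T

T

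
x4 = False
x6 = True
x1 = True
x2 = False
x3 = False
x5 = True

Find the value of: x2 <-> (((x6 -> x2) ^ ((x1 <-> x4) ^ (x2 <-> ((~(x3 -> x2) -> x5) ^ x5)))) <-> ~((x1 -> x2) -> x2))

x6 -> x2 = True -> False = False
x1 <-> x4 = True <-> False = False
x3 -> x2 = False -> False = True
~(x3 -> x2) = ~True = False
~(x3 -> x2) -> x5 = False -> True = True
(~(x3 -> x2) -> x5) ^ x5 = True ^ True = False
x2 <-> ((~(x3 -> x2) -> x5) ^ x5) = False <-> False = True
(x1 <-> x4) ^ (x2 <-> ((~(x3 -> x2) -> x5) ^ x5)) = False ^ True = True
(x6 -> x2) ^ ((x1 <-> x4) ^ (x2 <-> ((~(x3 -> x2) -> x5) ^ x5))) = False ^ True = True
x1 -> x2 = True -> False = False
(x1 -> x2) -> x2 = False -> False = True
~((x1 -> x2) -> x2) = ~True = False
((x6 -> x2) ^ ((x1 <-> x4) ^ (x2 <-> ((~(x3 -> x2) -> x5) ^ x5)))) <-> ~((x1 -> x2) -> x2) = True <-> False = False
x2 <-> (((x6 -> x2) ^ ((x1 <-> x4) ^ (x2 <-> ((~(x3 -> x2) -> x5) ^ x5)))) <-> ~((x1 -> x2) -> x2)) = False <-> False = True

True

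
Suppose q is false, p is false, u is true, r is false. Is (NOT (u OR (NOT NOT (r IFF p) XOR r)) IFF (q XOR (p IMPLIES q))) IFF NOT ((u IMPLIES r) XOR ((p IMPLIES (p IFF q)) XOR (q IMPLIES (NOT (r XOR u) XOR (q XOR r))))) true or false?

False

r IFF p = False IFF False = True
NOT (r IFF p) = NOT True = False
NOT NOT (r IFF p) = NOT False = True
NOT NOT (r IFF p) XOR r = True XOR False = True
u OR (NOT NOT (r IFF p) XOR r) = True OR True = True
NOT (u OR (NOT NOT (r IFF p) XOR r)) = NOT True = False
p IMPLIES q = False IMPLIES False = True
q XOR (p IMPLIES q) = False XOR True = True
NOT (u OR (NOT NOT (r IFF p) XOR r)) IFF (q XOR (p IMPLIES q)) = False IFF True = False
u IMPLIES r = True IMPLIES False = False
p IFF q = False IFF False = True
p IMPLIES (p IFF q) = False IMPLIES True = True
r XOR u = False XOR True = True
NOT (r XOR u) = NOT True = False
q XOR r = False XOR False = False
NOT (r XOR u) XOR (q XOR r) = False XOR False = False
q IMPLIES (NOT (r XOR u) XOR (q XOR r)) = False IMPLIES False = True
(p IMPLIES (p IFF q)) XOR (q IMPLIES (NOT (r XOR u) XOR (q XOR r))) = True XOR True = False
(u IMPLIES r) XOR ((p IMPLIES (p IFF q)) XOR (q IMPLIES (NOT (r XOR u) XOR (q XOR r)))) = False XOR False = False
NOT ((u IMPLIES r) XOR ((p IMPLIES (p IFF q)) XOR (q IMPLIES (NOT (r XOR u) XOR (q XOR r))))) = NOT False = True
(NOT (u OR (NOT NOT (r IFF p) XOR r)) IFF (q XOR (p IMPLIES q))) IFF NOT ((u IMPLIES r) XOR ((p IMPLIES (p IFF q)) XOR (q IMPLIES (NOT (r XOR u) XOR (q XOR r))))) = False IFF True = False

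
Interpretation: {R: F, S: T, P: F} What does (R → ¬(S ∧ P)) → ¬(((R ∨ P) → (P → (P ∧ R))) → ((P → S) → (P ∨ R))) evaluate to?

S ∧ P = T ∧ F = F
¬(S ∧ P) = ¬F = T
R → ¬(S ∧ P) = F → T = T
R ∨ P = F ∨ F = F
P ∧ R = F ∧ F = F
P → (P ∧ R) = F → F = T
(R ∨ P) → (P → (P ∧ R)) = F → T = T
P → S = F → T = T
P ∨ R = F ∨ F = F
(P → S) → (P ∨ R) = T → F = F
((R ∨ P) → (P → (P ∧ R))) → ((P → S) → (P ∨ R)) = T → F = F
¬(((R ∨ P) → (P → (P ∧ R))) → ((P → S) → (P ∨ R))) = ¬F = T
(R → ¬(S ∧ P)) → ¬(((R ∨ P) → (P → (P ∧ R))) → ((P → S) → (P ∨ R))) = T → T = T

T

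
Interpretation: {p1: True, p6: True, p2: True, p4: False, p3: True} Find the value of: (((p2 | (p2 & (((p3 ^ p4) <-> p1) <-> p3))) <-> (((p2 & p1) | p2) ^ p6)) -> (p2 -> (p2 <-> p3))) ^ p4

True

p3 ^ p4 = True ^ False = True
(p3 ^ p4) <-> p1 = True <-> True = True
((p3 ^ p4) <-> p1) <-> p3 = True <-> True = True
p2 & (((p3 ^ p4) <-> p1) <-> p3) = True & True = True
p2 | (p2 & (((p3 ^ p4) <-> p1) <-> p3)) = True | True = True
p2 & p1 = True & True = True
(p2 & p1) | p2 = True | True = True
((p2 & p1) | p2) ^ p6 = True ^ True = False
(p2 | (p2 & (((p3 ^ p4) <-> p1) <-> p3))) <-> (((p2 & p1) | p2) ^ p6) = True <-> False = False
p2 <-> p3 = True <-> True = True
p2 -> (p2 <-> p3) = True -> True = True
((p2 | (p2 & (((p3 ^ p4) <-> p1) <-> p3))) <-> (((p2 & p1) | p2) ^ p6)) -> (p2 -> (p2 <-> p3)) = False -> True = True
(((p2 | (p2 & (((p3 ^ p4) <-> p1) <-> p3))) <-> (((p2 & p1) | p2) ^ p6)) -> (p2 -> (p2 <-> p3))) ^ p4 = True ^ False = True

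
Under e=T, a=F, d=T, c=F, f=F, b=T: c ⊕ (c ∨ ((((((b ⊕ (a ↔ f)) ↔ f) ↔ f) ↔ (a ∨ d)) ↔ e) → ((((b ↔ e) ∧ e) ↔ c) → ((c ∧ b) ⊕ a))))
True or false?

T

a ↔ f = F ↔ F = T
b ⊕ (a ↔ f) = T ⊕ T = F
(b ⊕ (a ↔ f)) ↔ f = F ↔ F = T
((b ⊕ (a ↔ f)) ↔ f) ↔ f = T ↔ F = F
a ∨ d = F ∨ T = T
(((b ⊕ (a ↔ f)) ↔ f) ↔ f) ↔ (a ∨ d) = F ↔ T = F
((((b ⊕ (a ↔ f)) ↔ f) ↔ f) ↔ (a ∨ d)) ↔ e = F ↔ T = F
b ↔ e = T ↔ T = T
(b ↔ e) ∧ e = T ∧ T = T
((b ↔ e) ∧ e) ↔ c = T ↔ F = F
c ∧ b = F ∧ T = F
(c ∧ b) ⊕ a = F ⊕ F = F
(((b ↔ e) ∧ e) ↔ c) → ((c ∧ b) ⊕ a) = F → F = T
(((((b ⊕ (a ↔ f)) ↔ f) ↔ f) ↔ (a ∨ d)) ↔ e) → ((((b ↔ e) ∧ e) ↔ c) → ((c ∧ b) ⊕ a)) = F → T = T
c ∨ ((((((b ⊕ (a ↔ f)) ↔ f) ↔ f) ↔ (a ∨ d)) ↔ e) → ((((b ↔ e) ∧ e) ↔ c) → ((c ∧ b) ⊕ a))) = F ∨ T = T
c ⊕ (c ∨ ((((((b ⊕ (a ↔ f)) ↔ f) ↔ f) ↔ (a ∨ d)) ↔ e) → ((((b ↔ e) ∧ e) ↔ c) → ((c ∧ b) ⊕ a)))) = F ⊕ T = T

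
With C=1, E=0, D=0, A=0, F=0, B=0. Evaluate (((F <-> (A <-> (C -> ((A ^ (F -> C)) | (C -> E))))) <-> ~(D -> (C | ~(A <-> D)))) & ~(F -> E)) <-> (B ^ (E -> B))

0

F -> C = 0 -> 1 = 1
A ^ (F -> C) = 0 ^ 1 = 1
C -> E = 1 -> 0 = 0
(A ^ (F -> C)) | (C -> E) = 1 | 0 = 1
C -> ((A ^ (F -> C)) | (C -> E)) = 1 -> 1 = 1
A <-> (C -> ((A ^ (F -> C)) | (C -> E))) = 0 <-> 1 = 0
F <-> (A <-> (C -> ((A ^ (F -> C)) | (C -> E)))) = 0 <-> 0 = 1
A <-> D = 0 <-> 0 = 1
~(A <-> D) = ~1 = 0
C | ~(A <-> D) = 1 | 0 = 1
D -> (C | ~(A <-> D)) = 0 -> 1 = 1
~(D -> (C | ~(A <-> D))) = ~1 = 0
(F <-> (A <-> (C -> ((A ^ (F -> C)) | (C -> E))))) <-> ~(D -> (C | ~(A <-> D))) = 1 <-> 0 = 0
F -> E = 0 -> 0 = 1
~(F -> E) = ~1 = 0
((F <-> (A <-> (C -> ((A ^ (F -> C)) | (C -> E))))) <-> ~(D -> (C | ~(A <-> D)))) & ~(F -> E) = 0 & 0 = 0
E -> B = 0 -> 0 = 1
B ^ (E -> B) = 0 ^ 1 = 1
(((F <-> (A <-> (C -> ((A ^ (F -> C)) | (C -> E))))) <-> ~(D -> (C | ~(A <-> D)))) & ~(F -> E)) <-> (B ^ (E -> B)) = 0 <-> 1 = 0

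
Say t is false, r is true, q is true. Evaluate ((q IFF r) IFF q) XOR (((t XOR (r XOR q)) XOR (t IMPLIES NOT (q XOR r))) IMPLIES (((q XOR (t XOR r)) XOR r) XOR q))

true

q IFF r = true IFF true = true
(q IFF r) IFF q = true IFF true = true
r XOR q = true XOR true = false
t XOR (r XOR q) = false XOR false = false
q XOR r = true XOR true = false
NOT (q XOR r) = NOT false = true
t IMPLIES NOT (q XOR r) = false IMPLIES true = true
(t XOR (r XOR q)) XOR (t IMPLIES NOT (q XOR r)) = false XOR true = true
t XOR r = false XOR true = true
q XOR (t XOR r) = true XOR true = false
(q XOR (t XOR r)) XOR r = false XOR true = true
((q XOR (t XOR r)) XOR r) XOR q = true XOR true = false
((t XOR (r XOR q)) XOR (t IMPLIES NOT (q XOR r))) IMPLIES (((q XOR (t XOR r)) XOR r) XOR q) = true IMPLIES false = false
((q IFF r) IFF q) XOR (((t XOR (r XOR q)) XOR (t IMPLIES NOT (q XOR r))) IMPLIES (((q XOR (t XOR r)) XOR r) XOR q)) = true XOR false = true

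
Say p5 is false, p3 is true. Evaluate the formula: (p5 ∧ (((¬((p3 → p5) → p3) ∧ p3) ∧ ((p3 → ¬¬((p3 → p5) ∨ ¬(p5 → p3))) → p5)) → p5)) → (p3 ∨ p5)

p3 → p5 = True → False = False
(p3 → p5) → p3 = False → True = True
¬((p3 → p5) → p3) = ¬True = False
¬((p3 → p5) → p3) ∧ p3 = False ∧ True = False
p3 → p5 = True → False = False
p5 → p3 = False → True = True
¬(p5 → p3) = ¬True = False
(p3 → p5) ∨ ¬(p5 → p3) = False ∨ False = False
¬((p3 → p5) ∨ ¬(p5 → p3)) = ¬False = True
¬¬((p3 → p5) ∨ ¬(p5 → p3)) = ¬True = False
p3 → ¬¬((p3 → p5) ∨ ¬(p5 → p3)) = True → False = False
(p3 → ¬¬((p3 → p5) ∨ ¬(p5 → p3))) → p5 = False → False = True
(¬((p3 → p5) → p3) ∧ p3) ∧ ((p3 → ¬¬((p3 → p5) ∨ ¬(p5 → p3))) → p5) = False ∧ True = False
((¬((p3 → p5) → p3) ∧ p3) ∧ ((p3 → ¬¬((p3 → p5) ∨ ¬(p5 → p3))) → p5)) → p5 = False → False = True
p5 ∧ (((¬((p3 → p5) → p3) ∧ p3) ∧ ((p3 → ¬¬((p3 → p5) ∨ ¬(p5 → p3))) → p5)) → p5) = False ∧ True = False
p3 ∨ p5 = True ∨ False = True
(p5 ∧ (((¬((p3 → p5) → p3) ∧ p3) ∧ ((p3 → ¬¬((p3 → p5) ∨ ¬(p5 → p3))) → p5)) → p5)) → (p3 ∨ p5) = False → True = True

True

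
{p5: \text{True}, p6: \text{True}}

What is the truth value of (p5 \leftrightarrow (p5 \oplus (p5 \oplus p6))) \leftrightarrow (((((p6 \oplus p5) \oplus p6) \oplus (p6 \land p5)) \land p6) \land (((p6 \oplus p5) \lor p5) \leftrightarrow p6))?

p5 \oplus p6 = \text{True} \oplus \text{True} = \text{False}
p5 \oplus (p5 \oplus p6) = \text{True} \oplus \text{False} = \text{True}
p5 \leftrightarrow (p5 \oplus (p5 \oplus p6)) = \text{True} \leftrightarrow \text{True} = \text{True}
p6 \oplus p5 = \text{True} \oplus \text{True} = \text{False}
(p6 \oplus p5) \oplus p6 = \text{False} \oplus \text{True} = \text{True}
p6 \land p5 = \text{True} \land \text{True} = \text{True}
((p6 \oplus p5) \oplus p6) \oplus (p6 \land p5) = \text{True} \oplus \text{True} = \text{False}
(((p6 \oplus p5) \oplus p6) \oplus (p6 \land p5)) \land p6 = \text{False} \land \text{True} = \text{False}
p6 \oplus p5 = \text{True} \oplus \text{True} = \text{False}
(p6 \oplus p5) \lor p5 = \text{False} \lor \text{True} = \text{True}
((p6 \oplus p5) \lor p5) \leftrightarrow p6 = \text{True} \leftrightarrow \text{True} = \text{True}
((((p6 \oplus p5) \oplus p6) \oplus (p6 \land p5)) \land p6) \land (((p6 \oplus p5) \lor p5) \leftrightarrow p6) = \text{False} \land \text{True} = \text{False}
(p5 \leftrightarrow (p5 \oplus (p5 \oplus p6))) \leftrightarrow (((((p6 \oplus p5) \oplus p6) \oplus (p6 \land p5)) \land p6) \land (((p6 \oplus p5) \lor p5) \leftrightarrow p6)) = \text{True} \leftrightarrow \text{False} = \text{False}

\text{False}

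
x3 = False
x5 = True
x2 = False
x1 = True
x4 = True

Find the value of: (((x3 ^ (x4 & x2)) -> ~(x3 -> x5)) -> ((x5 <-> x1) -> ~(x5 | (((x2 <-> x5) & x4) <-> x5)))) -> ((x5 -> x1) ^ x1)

True

x4 & x2 = True & False = False
x3 ^ (x4 & x2) = False ^ False = False
x3 -> x5 = False -> True = True
~(x3 -> x5) = ~True = False
(x3 ^ (x4 & x2)) -> ~(x3 -> x5) = False -> False = True
x5 <-> x1 = True <-> True = True
x2 <-> x5 = False <-> True = False
(x2 <-> x5) & x4 = False & True = False
((x2 <-> x5) & x4) <-> x5 = False <-> True = False
x5 | (((x2 <-> x5) & x4) <-> x5) = True | False = True
~(x5 | (((x2 <-> x5) & x4) <-> x5)) = ~True = False
(x5 <-> x1) -> ~(x5 | (((x2 <-> x5) & x4) <-> x5)) = True -> False = False
((x3 ^ (x4 & x2)) -> ~(x3 -> x5)) -> ((x5 <-> x1) -> ~(x5 | (((x2 <-> x5) & x4) <-> x5))) = True -> False = False
x5 -> x1 = True -> True = True
(x5 -> x1) ^ x1 = True ^ True = False
(((x3 ^ (x4 & x2)) -> ~(x3 -> x5)) -> ((x5 <-> x1) -> ~(x5 | (((x2 <-> x5) & x4) <-> x5)))) -> ((x5 -> x1) ^ x1) = False -> False = True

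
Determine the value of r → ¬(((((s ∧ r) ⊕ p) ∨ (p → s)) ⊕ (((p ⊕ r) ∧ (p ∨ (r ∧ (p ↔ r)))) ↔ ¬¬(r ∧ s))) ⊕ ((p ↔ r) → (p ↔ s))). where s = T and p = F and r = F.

T

s ∧ r = T ∧ F = F
(s ∧ r) ⊕ p = F ⊕ F = F
p → s = F → T = T
((s ∧ r) ⊕ p) ∨ (p → s) = F ∨ T = T
p ⊕ r = F ⊕ F = F
p ↔ r = F ↔ F = T
r ∧ (p ↔ r) = F ∧ T = F
p ∨ (r ∧ (p ↔ r)) = F ∨ F = F
(p ⊕ r) ∧ (p ∨ (r ∧ (p ↔ r))) = F ∧ F = F
r ∧ s = F ∧ T = F
¬(r ∧ s) = ¬F = T
¬¬(r ∧ s) = ¬T = F
((p ⊕ r) ∧ (p ∨ (r ∧ (p ↔ r)))) ↔ ¬¬(r ∧ s) = F ↔ F = T
(((s ∧ r) ⊕ p) ∨ (p → s)) ⊕ (((p ⊕ r) ∧ (p ∨ (r ∧ (p ↔ r)))) ↔ ¬¬(r ∧ s)) = T ⊕ T = F
p ↔ r = F ↔ F = T
p ↔ s = F ↔ T = F
(p ↔ r) → (p ↔ s) = T → F = F
((((s ∧ r) ⊕ p) ∨ (p → s)) ⊕ (((p ⊕ r) ∧ (p ∨ (r ∧ (p ↔ r)))) ↔ ¬¬(r ∧ s))) ⊕ ((p ↔ r) → (p ↔ s)) = F ⊕ F = F
¬(((((s ∧ r) ⊕ p) ∨ (p → s)) ⊕ (((p ⊕ r) ∧ (p ∨ (r ∧ (p ↔ r)))) ↔ ¬¬(r ∧ s))) ⊕ ((p ↔ r) → (p ↔ s))) = ¬F = T
r → ¬(((((s ∧ r) ⊕ p) ∨ (p → s)) ⊕ (((p ⊕ r) ∧ (p ∨ (r ∧ (p ↔ r)))) ↔ ¬¬(r ∧ s))) ⊕ ((p ↔ r) → (p ↔ s))) = F → T = T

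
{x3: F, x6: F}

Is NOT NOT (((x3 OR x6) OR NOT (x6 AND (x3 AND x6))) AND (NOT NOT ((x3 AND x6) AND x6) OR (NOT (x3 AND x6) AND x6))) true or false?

x3 OR x6 = F OR F = F
x3 AND x6 = F AND F = F
x6 AND (x3 AND x6) = F AND F = F
NOT (x6 AND (x3 AND x6)) = NOT F = T
(x3 OR x6) OR NOT (x6 AND (x3 AND x6)) = F OR T = T
x3 AND x6 = F AND F = F
(x3 AND x6) AND x6 = F AND F = F
NOT ((x3 AND x6) AND x6) = NOT F = T
NOT NOT ((x3 AND x6) AND x6) = NOT T = F
x3 AND x6 = F AND F = F
NOT (x3 AND x6) = NOT F = T
NOT (x3 AND x6) AND x6 = T AND F = F
NOT NOT ((x3 AND x6) AND x6) OR (NOT (x3 AND x6) AND x6) = F OR F = F
((x3 OR x6) OR NOT (x6 AND (x3 AND x6))) AND (NOT NOT ((x3 AND x6) AND x6) OR (NOT (x3 AND x6) AND x6)) = T AND F = F
NOT (((x3 OR x6) OR NOT (x6 AND (x3 AND x6))) AND (NOT NOT ((x3 AND x6) AND x6) OR (NOT (x3 AND x6) AND x6))) = NOT F = T
NOT NOT (((x3 OR x6) OR NOT (x6 AND (x3 AND x6))) AND (NOT NOT ((x3 AND x6) AND x6) OR (NOT (x3 AND x6) AND x6))) = NOT T = F

F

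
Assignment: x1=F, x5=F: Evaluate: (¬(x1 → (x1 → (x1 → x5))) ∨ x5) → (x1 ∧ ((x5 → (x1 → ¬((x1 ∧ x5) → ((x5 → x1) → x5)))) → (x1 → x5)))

T

Substituting x1=F, x5=F:
x1 → x5 = F → F = T
x1 → (x1 → x5) = F → T = T
x1 → (x1 → (x1 → x5)) = F → T = T
¬(x1 → (x1 → (x1 → x5))) = ¬T = F
¬(x1 → (x1 → (x1 → x5))) ∨ x5 = F ∨ F = F
x1 ∧ x5 = F ∧ F = F
x5 → x1 = F → F = T
(x5 → x1) → x5 = T → F = F
(x1 ∧ x5) → ((x5 → x1) → x5) = F → F = T
¬((x1 ∧ x5) → ((x5 → x1) → x5)) = ¬T = F
x1 → ¬((x1 ∧ x5) → ((x5 → x1) → x5)) = F → F = T
x5 → (x1 → ¬((x1 ∧ x5) → ((x5 → x1) → x5))) = F → T = T
x1 → x5 = F → F = T
(x5 → (x1 → ¬((x1 ∧ x5) → ((x5 → x1) → x5)))) → (x1 → x5) = T → T = T
x1 ∧ ((x5 → (x1 → ¬((x1 ∧ x5) → ((x5 → x1) → x5)))) → (x1 → x5)) = F ∧ T = F
(¬(x1 → (x1 → (x1 → x5))) ∨ x5) → (x1 ∧ ((x5 → (x1 → ¬((x1 ∧ x5) → ((x5 → x1) → x5)))) → (x1 → x5))) = F → F = T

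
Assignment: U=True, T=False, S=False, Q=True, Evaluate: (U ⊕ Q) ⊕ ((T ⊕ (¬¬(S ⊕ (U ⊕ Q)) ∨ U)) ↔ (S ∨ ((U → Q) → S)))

U ⊕ Q = True ⊕ True = False
U ⊕ Q = True ⊕ True = False
S ⊕ (U ⊕ Q) = False ⊕ False = False
¬(S ⊕ (U ⊕ Q)) = ¬False = True
¬¬(S ⊕ (U ⊕ Q)) = ¬True = False
¬¬(S ⊕ (U ⊕ Q)) ∨ U = False ∨ True = True
T ⊕ (¬¬(S ⊕ (U ⊕ Q)) ∨ U) = False ⊕ True = True
U → Q = True → True = True
(U → Q) → S = True → False = False
S ∨ ((U → Q) → S) = False ∨ False = False
(T ⊕ (¬¬(S ⊕ (U ⊕ Q)) ∨ U)) ↔ (S ∨ ((U → Q) → S)) = True ↔ False = False
(U ⊕ Q) ⊕ ((T ⊕ (¬¬(S ⊕ (U ⊕ Q)) ∨ U)) ↔ (S ∨ ((U → Q) → S))) = False ⊕ False = False

False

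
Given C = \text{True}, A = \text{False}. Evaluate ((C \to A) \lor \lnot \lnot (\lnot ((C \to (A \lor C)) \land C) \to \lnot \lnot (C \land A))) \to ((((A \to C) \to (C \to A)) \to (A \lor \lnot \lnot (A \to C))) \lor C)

Substituting C=\text{True}, A=\text{False}:
C \to A = \text{True} \to \text{False} = \text{False}
A \lor C = \text{False} \lor \text{True} = \text{True}
C \to (A \lor C) = \text{True} \to \text{True} = \text{True}
(C \to (A \lor C)) \land C = \text{True} \land \text{True} = \text{True}
\lnot ((C \to (A \lor C)) \land C) = \lnot \text{True} = \text{False}
C \land A = \text{True} \land \text{False} = \text{False}
\lnot (C \land A) = \lnot \text{False} = \text{True}
\lnot \lnot (C \land A) = \lnot \text{True} = \text{False}
\lnot ((C \to (A \lor C)) \land C) \to \lnot \lnot (C \land A) = \text{False} \to \text{False} = \text{True}
\lnot (\lnot ((C \to (A \lor C)) \land C) \to \lnot \lnot (C \land A)) = \lnot \text{True} = \text{False}
\lnot \lnot (\lnot ((C \to (A \lor C)) \land C) \to \lnot \lnot (C \land A)) = \lnot \text{False} = \text{True}
(C \to A) \lor \lnot \lnot (\lnot ((C \to (A \lor C)) \land C) \to \lnot \lnot (C \land A)) = \text{False} \lor \text{True} = \text{True}
A \to C = \text{False} \to \text{True} = \text{True}
C \to A = \text{True} \to \text{False} = \text{False}
(A \to C) \to (C \to A) = \text{True} \to \text{False} = \text{False}
A \to C = \text{False} \to \text{True} = \text{True}
\lnot (A \to C) = \lnot \text{True} = \text{False}
\lnot \lnot (A \to C) = \lnot \text{False} = \text{True}
A \lor \lnot \lnot (A \to C) = \text{False} \lor \text{True} = \text{True}
((A \to C) \to (C \to A)) \to (A \lor \lnot \lnot (A \to C)) = \text{False} \to \text{True} = \text{True}
(((A \to C) \to (C \to A)) \to (A \lor \lnot \lnot (A \to C))) \lor C = \text{True} \lor \text{True} = \text{True}
((C \to A) \lor \lnot \lnot (\lnot ((C \to (A \lor C)) \land C) \to \lnot \lnot (C \land A))) \to ((((A \to C) \to (C \to A)) \to (A \lor \lnot \lnot (A \to C))) \lor C) = \text{True} \to \text{True} = \text{True}

\text{True}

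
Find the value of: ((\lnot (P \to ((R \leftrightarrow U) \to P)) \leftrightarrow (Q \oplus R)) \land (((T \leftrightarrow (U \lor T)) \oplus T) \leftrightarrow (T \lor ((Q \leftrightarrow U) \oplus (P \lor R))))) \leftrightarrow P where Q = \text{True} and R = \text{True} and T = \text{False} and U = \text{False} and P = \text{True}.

\text{True}

R \leftrightarrow U = \text{True} \leftrightarrow \text{False} = \text{False}
(R \leftrightarrow U) \to P = \text{False} \to \text{True} = \text{True}
P \to ((R \leftrightarrow U) \to P) = \text{True} \to \text{True} = \text{True}
\lnot (P \to ((R \leftrightarrow U) \to P)) = \lnot \text{True} = \text{False}
Q \oplus R = \text{True} \oplus \text{True} = \text{False}
\lnot (P \to ((R \leftrightarrow U) \to P)) \leftrightarrow (Q \oplus R) = \text{False} \leftrightarrow \text{False} = \text{True}
U \lor T = \text{False} \lor \text{False} = \text{False}
T \leftrightarrow (U \lor T) = \text{False} \leftrightarrow \text{False} = \text{True}
(T \leftrightarrow (U \lor T)) \oplus T = \text{True} \oplus \text{False} = \text{True}
Q \leftrightarrow U = \text{True} \leftrightarrow \text{False} = \text{False}
P \lor R = \text{True} \lor \text{True} = \text{True}
(Q \leftrightarrow U) \oplus (P \lor R) = \text{False} \oplus \text{True} = \text{True}
T \lor ((Q \leftrightarrow U) \oplus (P \lor R)) = \text{False} \lor \text{True} = \text{True}
((T \leftrightarrow (U \lor T)) \oplus T) \leftrightarrow (T \lor ((Q \leftrightarrow U) \oplus (P \lor R))) = \text{True} \leftrightarrow \text{True} = \text{True}
(\lnot (P \to ((R \leftrightarrow U) \to P)) \leftrightarrow (Q \oplus R)) \land (((T \leftrightarrow (U \lor T)) \oplus T) \leftrightarrow (T \lor ((Q \leftrightarrow U) \oplus (P \lor R)))) = \text{True} \land \text{True} = \text{True}
((\lnot (P \to ((R \leftrightarrow U) \to P)) \leftrightarrow (Q \oplus R)) \land (((T \leftrightarrow (U \lor T)) \oplus T) \leftrightarrow (T \lor ((Q \leftrightarrow U) \oplus (P \lor R))))) \leftrightarrow P = \text{True} \leftrightarrow \text{True} = \text{True}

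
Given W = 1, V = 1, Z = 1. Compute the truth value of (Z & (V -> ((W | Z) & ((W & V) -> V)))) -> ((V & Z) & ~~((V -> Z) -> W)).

1

W | Z = 1 | 1 = 1
W & V = 1 & 1 = 1
(W & V) -> V = 1 -> 1 = 1
(W | Z) & ((W & V) -> V) = 1 & 1 = 1
V -> ((W | Z) & ((W & V) -> V)) = 1 -> 1 = 1
Z & (V -> ((W | Z) & ((W & V) -> V))) = 1 & 1 = 1
V & Z = 1 & 1 = 1
V -> Z = 1 -> 1 = 1
(V -> Z) -> W = 1 -> 1 = 1
~((V -> Z) -> W) = ~1 = 0
~~((V -> Z) -> W) = ~0 = 1
(V & Z) & ~~((V -> Z) -> W) = 1 & 1 = 1
(Z & (V -> ((W | Z) & ((W & V) -> V)))) -> ((V & Z) & ~~((V -> Z) -> W)) = 1 -> 1 = 1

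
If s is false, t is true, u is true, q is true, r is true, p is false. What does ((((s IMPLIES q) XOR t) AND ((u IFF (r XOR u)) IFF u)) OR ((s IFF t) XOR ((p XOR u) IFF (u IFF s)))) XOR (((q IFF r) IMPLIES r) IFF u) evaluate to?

s IMPLIES q = false IMPLIES true = true
(s IMPLIES q) XOR t = true XOR true = false
r XOR u = true XOR true = false
u IFF (r XOR u) = true IFF false = false
(u IFF (r XOR u)) IFF u = false IFF true = false
((s IMPLIES q) XOR t) AND ((u IFF (r XOR u)) IFF u) = false AND false = false
s IFF t = false IFF true = false
p XOR u = false XOR true = true
u IFF s = true IFF false = false
(p XOR u) IFF (u IFF s) = true IFF false = false
(s IFF t) XOR ((p XOR u) IFF (u IFF s)) = false XOR false = false
(((s IMPLIES q) XOR t) AND ((u IFF (r XOR u)) IFF u)) OR ((s IFF t) XOR ((p XOR u) IFF (u IFF s))) = false OR false = false
q IFF r = true IFF true = true
(q IFF r) IMPLIES r = true IMPLIES true = true
((q IFF r) IMPLIES r) IFF u = true IFF true = true
((((s IMPLIES q) XOR t) AND ((u IFF (r XOR u)) IFF u)) OR ((s IFF t) XOR ((p XOR u) IFF (u IFF s)))) XOR (((q IFF r) IMPLIES r) IFF u) = false XOR true = true

true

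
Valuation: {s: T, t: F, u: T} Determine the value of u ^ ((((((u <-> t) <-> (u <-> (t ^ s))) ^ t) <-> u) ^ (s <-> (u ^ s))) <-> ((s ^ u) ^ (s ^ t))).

Substituting s=T, t=F, u=T:
u <-> t = T <-> F = F
t ^ s = F ^ T = T
u <-> (t ^ s) = T <-> T = T
(u <-> t) <-> (u <-> (t ^ s)) = F <-> T = F
((u <-> t) <-> (u <-> (t ^ s))) ^ t = F ^ F = F
(((u <-> t) <-> (u <-> (t ^ s))) ^ t) <-> u = F <-> T = F
u ^ s = T ^ T = F
s <-> (u ^ s) = T <-> F = F
((((u <-> t) <-> (u <-> (t ^ s))) ^ t) <-> u) ^ (s <-> (u ^ s)) = F ^ F = F
s ^ u = T ^ T = F
s ^ t = T ^ F = T
(s ^ u) ^ (s ^ t) = F ^ T = T
(((((u <-> t) <-> (u <-> (t ^ s))) ^ t) <-> u) ^ (s <-> (u ^ s))) <-> ((s ^ u) ^ (s ^ t)) = F <-> T = F
u ^ ((((((u <-> t) <-> (u <-> (t ^ s))) ^ t) <-> u) ^ (s <-> (u ^ s))) <-> ((s ^ u) ^ (s ^ t))) = T ^ F = T

T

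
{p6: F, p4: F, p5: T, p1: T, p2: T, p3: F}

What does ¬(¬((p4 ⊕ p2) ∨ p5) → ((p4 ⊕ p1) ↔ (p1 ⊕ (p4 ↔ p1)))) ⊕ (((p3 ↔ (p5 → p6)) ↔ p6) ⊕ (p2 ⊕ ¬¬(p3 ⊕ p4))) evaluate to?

T

p4 ⊕ p2 = F ⊕ T = T
(p4 ⊕ p2) ∨ p5 = T ∨ T = T
¬((p4 ⊕ p2) ∨ p5) = ¬T = F
p4 ⊕ p1 = F ⊕ T = T
p4 ↔ p1 = F ↔ T = F
p1 ⊕ (p4 ↔ p1) = T ⊕ F = T
(p4 ⊕ p1) ↔ (p1 ⊕ (p4 ↔ p1)) = T ↔ T = T
¬((p4 ⊕ p2) ∨ p5) → ((p4 ⊕ p1) ↔ (p1 ⊕ (p4 ↔ p1))) = F → T = T
¬(¬((p4 ⊕ p2) ∨ p5) → ((p4 ⊕ p1) ↔ (p1 ⊕ (p4 ↔ p1)))) = ¬T = F
p5 → p6 = T → F = F
p3 ↔ (p5 → p6) = F ↔ F = T
(p3 ↔ (p5 → p6)) ↔ p6 = T ↔ F = F
p3 ⊕ p4 = F ⊕ F = F
¬(p3 ⊕ p4) = ¬F = T
¬¬(p3 ⊕ p4) = ¬T = F
p2 ⊕ ¬¬(p3 ⊕ p4) = T ⊕ F = T
((p3 ↔ (p5 → p6)) ↔ p6) ⊕ (p2 ⊕ ¬¬(p3 ⊕ p4)) = F ⊕ T = T
¬(¬((p4 ⊕ p2) ∨ p5) → ((p4 ⊕ p1) ↔ (p1 ⊕ (p4 ↔ p1)))) ⊕ (((p3 ↔ (p5 → p6)) ↔ p6) ⊕ (p2 ⊕ ¬¬(p3 ⊕ p4))) = F ⊕ T = T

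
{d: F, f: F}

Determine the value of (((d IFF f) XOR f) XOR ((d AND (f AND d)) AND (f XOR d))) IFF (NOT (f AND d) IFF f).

F

d IFF f = F IFF F = T
(d IFF f) XOR f = T XOR F = T
f AND d = F AND F = F
d AND (f AND d) = F AND F = F
f XOR d = F XOR F = F
(d AND (f AND d)) AND (f XOR d) = F AND F = F
((d IFF f) XOR f) XOR ((d AND (f AND d)) AND (f XOR d)) = T XOR F = T
f AND d = F AND F = F
NOT (f AND d) = NOT F = T
NOT (f AND d) IFF f = T IFF F = F
(((d IFF f) XOR f) XOR ((d AND (f AND d)) AND (f XOR d))) IFF (NOT (f AND d) IFF f) = T IFF F = F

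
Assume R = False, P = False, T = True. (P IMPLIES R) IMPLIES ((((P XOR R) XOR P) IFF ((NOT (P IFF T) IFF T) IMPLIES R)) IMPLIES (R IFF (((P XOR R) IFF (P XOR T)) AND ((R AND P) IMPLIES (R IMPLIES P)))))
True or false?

P IMPLIES R = False IMPLIES False = True
P XOR R = False XOR False = False
(P XOR R) XOR P = False XOR False = False
P IFF T = False IFF True = False
NOT (P IFF T) = NOT False = True
NOT (P IFF T) IFF T = True IFF True = True
(NOT (P IFF T) IFF T) IMPLIES R = True IMPLIES False = False
((P XOR R) XOR P) IFF ((NOT (P IFF T) IFF T) IMPLIES R) = False IFF False = True
P XOR R = False XOR False = False
P XOR T = False XOR True = True
(P XOR R) IFF (P XOR T) = False IFF True = False
R AND P = False AND False = False
R IMPLIES P = False IMPLIES False = True
(R AND P) IMPLIES (R IMPLIES P) = False IMPLIES True = True
((P XOR R) IFF (P XOR T)) AND ((R AND P) IMPLIES (R IMPLIES P)) = False AND True = False
R IFF (((P XOR R) IFF (P XOR T)) AND ((R AND P) IMPLIES (R IMPLIES P))) = False IFF False = True
(((P XOR R) XOR P) IFF ((NOT (P IFF T) IFF T) IMPLIES R)) IMPLIES (R IFF (((P XOR R) IFF (P XOR T)) AND ((R AND P) IMPLIES (R IMPLIES P)))) = True IMPLIES True = True
(P IMPLIES R) IMPLIES ((((P XOR R) XOR P) IFF ((NOT (P IFF T) IFF T) IMPLIES R)) IMPLIES (R IFF (((P XOR R) IFF (P XOR T)) AND ((R AND P) IMPLIES (R IMPLIES P))))) = True IMPLIES True = True

True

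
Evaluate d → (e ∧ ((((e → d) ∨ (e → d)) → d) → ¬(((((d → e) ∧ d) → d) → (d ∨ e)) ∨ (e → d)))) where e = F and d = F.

Substituting e=F, d=F:
e → d = F → F = T
e → d = F → F = T
(e → d) ∨ (e → d) = T ∨ T = T
((e → d) ∨ (e → d)) → d = T → F = F
d → e = F → F = T
(d → e) ∧ d = T ∧ F = F
((d → e) ∧ d) → d = F → F = T
d ∨ e = F ∨ F = F
(((d → e) ∧ d) → d) → (d ∨ e) = T → F = F
e → d = F → F = T
((((d → e) ∧ d) → d) → (d ∨ e)) ∨ (e → d) = F ∨ T = T
¬(((((d → e) ∧ d) → d) → (d ∨ e)) ∨ (e → d)) = ¬T = F
(((e → d) ∨ (e → d)) → d) → ¬(((((d → e) ∧ d) → d) → (d ∨ e)) ∨ (e → d)) = F → F = T
e ∧ ((((e → d) ∨ (e → d)) → d) → ¬(((((d → e) ∧ d) → d) → (d ∨ e)) ∨ (e → d))) = F ∧ T = F
d → (e ∧ ((((e → d) ∨ (e → d)) → d) → ¬(((((d → e) ∧ d) → d) → (d ∨ e)) ∨ (e → d)))) = F → F = T

T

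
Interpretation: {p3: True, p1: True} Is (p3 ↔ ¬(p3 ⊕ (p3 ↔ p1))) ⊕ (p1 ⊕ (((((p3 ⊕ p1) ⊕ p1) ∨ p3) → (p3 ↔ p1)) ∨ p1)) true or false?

True

p3 ↔ p1 = True ↔ True = True
p3 ⊕ (p3 ↔ p1) = True ⊕ True = False
¬(p3 ⊕ (p3 ↔ p1)) = ¬False = True
p3 ↔ ¬(p3 ⊕ (p3 ↔ p1)) = True ↔ True = True
p3 ⊕ p1 = True ⊕ True = False
(p3 ⊕ p1) ⊕ p1 = False ⊕ True = True
((p3 ⊕ p1) ⊕ p1) ∨ p3 = True ∨ True = True
p3 ↔ p1 = True ↔ True = True
(((p3 ⊕ p1) ⊕ p1) ∨ p3) → (p3 ↔ p1) = True → True = True
((((p3 ⊕ p1) ⊕ p1) ∨ p3) → (p3 ↔ p1)) ∨ p1 = True ∨ True = True
p1 ⊕ (((((p3 ⊕ p1) ⊕ p1) ∨ p3) → (p3 ↔ p1)) ∨ p1) = True ⊕ True = False
(p3 ↔ ¬(p3 ⊕ (p3 ↔ p1))) ⊕ (p1 ⊕ (((((p3 ⊕ p1) ⊕ p1) ∨ p3) → (p3 ↔ p1)) ∨ p1)) = True ⊕ False = True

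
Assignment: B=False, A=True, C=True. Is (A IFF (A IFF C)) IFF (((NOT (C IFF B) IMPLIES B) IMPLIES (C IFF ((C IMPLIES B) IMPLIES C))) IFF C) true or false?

True

Substituting B=False, A=True, C=True:
A IFF C = True IFF True = True
A IFF (A IFF C) = True IFF True = True
C IFF B = True IFF False = False
NOT (C IFF B) = NOT False = True
NOT (C IFF B) IMPLIES B = True IMPLIES False = False
C IMPLIES B = True IMPLIES False = False
(C IMPLIES B) IMPLIES C = False IMPLIES True = True
C IFF ((C IMPLIES B) IMPLIES C) = True IFF True = True
(NOT (C IFF B) IMPLIES B) IMPLIES (C IFF ((C IMPLIES B) IMPLIES C)) = False IMPLIES True = True
((NOT (C IFF B) IMPLIES B) IMPLIES (C IFF ((C IMPLIES B) IMPLIES C))) IFF C = True IFF True = True
(A IFF (A IFF C)) IFF (((NOT (C IFF B) IMPLIES B) IMPLIES (C IFF ((C IMPLIES B) IMPLIES C))) IFF C) = True IFF True = True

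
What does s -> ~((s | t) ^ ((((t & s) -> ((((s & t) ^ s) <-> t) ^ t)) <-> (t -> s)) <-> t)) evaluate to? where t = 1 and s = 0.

s | t = 0 | 1 = 1
t & s = 1 & 0 = 0
s & t = 0 & 1 = 0
(s & t) ^ s = 0 ^ 0 = 0
((s & t) ^ s) <-> t = 0 <-> 1 = 0
(((s & t) ^ s) <-> t) ^ t = 0 ^ 1 = 1
(t & s) -> ((((s & t) ^ s) <-> t) ^ t) = 0 -> 1 = 1
t -> s = 1 -> 0 = 0
((t & s) -> ((((s & t) ^ s) <-> t) ^ t)) <-> (t -> s) = 1 <-> 0 = 0
(((t & s) -> ((((s & t) ^ s) <-> t) ^ t)) <-> (t -> s)) <-> t = 0 <-> 1 = 0
(s | t) ^ ((((t & s) -> ((((s & t) ^ s) <-> t) ^ t)) <-> (t -> s)) <-> t) = 1 ^ 0 = 1
~((s | t) ^ ((((t & s) -> ((((s & t) ^ s) <-> t) ^ t)) <-> (t -> s)) <-> t)) = ~1 = 0
s -> ~((s | t) ^ ((((t & s) -> ((((s & t) ^ s) <-> t) ^ t)) <-> (t -> s)) <-> t)) = 0 -> 0 = 1

1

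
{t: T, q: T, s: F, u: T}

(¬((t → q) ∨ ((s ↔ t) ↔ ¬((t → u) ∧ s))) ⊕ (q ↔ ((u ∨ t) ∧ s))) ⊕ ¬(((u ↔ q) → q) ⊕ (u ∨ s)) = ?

Substituting t=T, q=T, s=F, u=T:
t → q = T → T = T
s ↔ t = F ↔ T = F
t → u = T → T = T
(t → u) ∧ s = T ∧ F = F
¬((t → u) ∧ s) = ¬F = T
(s ↔ t) ↔ ¬((t → u) ∧ s) = F ↔ T = F
(t → q) ∨ ((s ↔ t) ↔ ¬((t → u) ∧ s)) = T ∨ F = T
¬((t → q) ∨ ((s ↔ t) ↔ ¬((t → u) ∧ s))) = ¬T = F
u ∨ t = T ∨ T = T
(u ∨ t) ∧ s = T ∧ F = F
q ↔ ((u ∨ t) ∧ s) = T ↔ F = F
¬((t → q) ∨ ((s ↔ t) ↔ ¬((t → u) ∧ s))) ⊕ (q ↔ ((u ∨ t) ∧ s)) = F ⊕ F = F
u ↔ q = T ↔ T = T
(u ↔ q) → q = T → T = T
u ∨ s = T ∨ F = T
((u ↔ q) → q) ⊕ (u ∨ s) = T ⊕ T = F
¬(((u ↔ q) → q) ⊕ (u ∨ s)) = ¬F = T
(¬((t → q) ∨ ((s ↔ t) ↔ ¬((t → u) ∧ s))) ⊕ (q ↔ ((u ∨ t) ∧ s))) ⊕ ¬(((u ↔ q) → q) ⊕ (u ∨ s)) = F ⊕ T = T

T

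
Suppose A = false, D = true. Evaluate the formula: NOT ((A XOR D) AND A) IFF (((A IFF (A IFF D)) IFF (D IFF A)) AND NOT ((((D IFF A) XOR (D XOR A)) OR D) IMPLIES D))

false

A XOR D = false XOR true = true
(A XOR D) AND A = true AND false = false
NOT ((A XOR D) AND A) = NOT false = true
A IFF D = false IFF true = false
A IFF (A IFF D) = false IFF false = true
D IFF A = true IFF false = false
(A IFF (A IFF D)) IFF (D IFF A) = true IFF false = false
D IFF A = true IFF false = false
D XOR A = true XOR false = true
(D IFF A) XOR (D XOR A) = false XOR true = true
((D IFF A) XOR (D XOR A)) OR D = true OR true = true
(((D IFF A) XOR (D XOR A)) OR D) IMPLIES D = true IMPLIES true = true
NOT ((((D IFF A) XOR (D XOR A)) OR D) IMPLIES D) = NOT true = false
((A IFF (A IFF D)) IFF (D IFF A)) AND NOT ((((D IFF A) XOR (D XOR A)) OR D) IMPLIES D) = false AND false = false
NOT ((A XOR D) AND A) IFF (((A IFF (A IFF D)) IFF (D IFF A)) AND NOT ((((D IFF A) XOR (D XOR A)) OR D) IMPLIES D)) = true IFF false = false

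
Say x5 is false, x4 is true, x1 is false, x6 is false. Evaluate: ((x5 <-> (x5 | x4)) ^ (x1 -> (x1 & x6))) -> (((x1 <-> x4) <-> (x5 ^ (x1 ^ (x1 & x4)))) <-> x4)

Substituting x5=False, x4=True, x1=False, x6=False:
x5 | x4 = False | True = True
x5 <-> (x5 | x4) = False <-> True = False
x1 & x6 = False & False = False
x1 -> (x1 & x6) = False -> False = True
(x5 <-> (x5 | x4)) ^ (x1 -> (x1 & x6)) = False ^ True = True
x1 <-> x4 = False <-> True = False
x1 & x4 = False & True = False
x1 ^ (x1 & x4) = False ^ False = False
x5 ^ (x1 ^ (x1 & x4)) = False ^ False = False
(x1 <-> x4) <-> (x5 ^ (x1 ^ (x1 & x4))) = False <-> False = True
((x1 <-> x4) <-> (x5 ^ (x1 ^ (x1 & x4)))) <-> x4 = True <-> True = True
((x5 <-> (x5 | x4)) ^ (x1 -> (x1 & x6))) -> (((x1 <-> x4) <-> (x5 ^ (x1 ^ (x1 & x4)))) <-> x4) = True -> True = True

True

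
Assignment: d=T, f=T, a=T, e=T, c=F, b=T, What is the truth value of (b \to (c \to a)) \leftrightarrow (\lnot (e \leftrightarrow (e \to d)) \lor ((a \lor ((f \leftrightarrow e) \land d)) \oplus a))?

c \to a = F \to T = T
b \to (c \to a) = T \to T = T
e \to d = T \to T = T
e \leftrightarrow (e \to d) = T \leftrightarrow T = T
\lnot (e \leftrightarrow (e \to d)) = \lnot T = F
f \leftrightarrow e = T \leftrightarrow T = T
(f \leftrightarrow e) \land d = T \land T = T
a \lor ((f \leftrightarrow e) \land d) = T \lor T = T
(a \lor ((f \leftrightarrow e) \land d)) \oplus a = T \oplus T = F
\lnot (e \leftrightarrow (e \to d)) \lor ((a \lor ((f \leftrightarrow e) \land d)) \oplus a) = F \lor F = F
(b \to (c \to a)) \leftrightarrow (\lnot (e \leftrightarrow (e \to d)) \lor ((a \lor ((f \leftrightarrow e) \land d)) \oplus a)) = T \leftrightarrow F = F

F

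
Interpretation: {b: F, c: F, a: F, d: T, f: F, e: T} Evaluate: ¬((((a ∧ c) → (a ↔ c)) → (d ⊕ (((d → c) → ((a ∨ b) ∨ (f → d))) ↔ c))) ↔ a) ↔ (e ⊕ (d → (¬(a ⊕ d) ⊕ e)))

Substituting b=F, c=F, a=F, d=T, f=F, e=T:
a ∧ c = F ∧ F = F
a ↔ c = F ↔ F = T
(a ∧ c) → (a ↔ c) = F → T = T
d → c = T → F = F
a ∨ b = F ∨ F = F
f → d = F → T = T
(a ∨ b) ∨ (f → d) = F ∨ T = T
(d → c) → ((a ∨ b) ∨ (f → d)) = F → T = T
((d → c) → ((a ∨ b) ∨ (f → d))) ↔ c = T ↔ F = F
d ⊕ (((d → c) → ((a ∨ b) ∨ (f → d))) ↔ c) = T ⊕ F = T
((a ∧ c) → (a ↔ c)) → (d ⊕ (((d → c) → ((a ∨ b) ∨ (f → d))) ↔ c)) = T → T = T
(((a ∧ c) → (a ↔ c)) → (d ⊕ (((d → c) → ((a ∨ b) ∨ (f → d))) ↔ c))) ↔ a = T ↔ F = F
¬((((a ∧ c) → (a ↔ c)) → (d ⊕ (((d → c) → ((a ∨ b) ∨ (f → d))) ↔ c))) ↔ a) = ¬F = T
a ⊕ d = F ⊕ T = T
¬(a ⊕ d) = ¬T = F
¬(a ⊕ d) ⊕ e = F ⊕ T = T
d → (¬(a ⊕ d) ⊕ e) = T → T = T
e ⊕ (d → (¬(a ⊕ d) ⊕ e)) = T ⊕ T = F
¬((((a ∧ c) → (a ↔ c)) → (d ⊕ (((d → c) → ((a ∨ b) ∨ (f → d))) ↔ c))) ↔ a) ↔ (e ⊕ (d → (¬(a ⊕ d) ⊕ e))) = T ↔ F = F

F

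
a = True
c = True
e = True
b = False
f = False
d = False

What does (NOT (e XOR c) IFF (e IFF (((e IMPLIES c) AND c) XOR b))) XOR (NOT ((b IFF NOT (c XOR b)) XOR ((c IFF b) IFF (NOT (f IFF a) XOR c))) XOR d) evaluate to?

False

e XOR c = True XOR True = False
NOT (e XOR c) = NOT False = True
e IMPLIES c = True IMPLIES True = True
(e IMPLIES c) AND c = True AND True = True
((e IMPLIES c) AND c) XOR b = True XOR False = True
e IFF (((e IMPLIES c) AND c) XOR b) = True IFF True = True
NOT (e XOR c) IFF (e IFF (((e IMPLIES c) AND c) XOR b)) = True IFF True = True
c XOR b = True XOR False = True
NOT (c XOR b) = NOT True = False
b IFF NOT (c XOR b) = False IFF False = True
c IFF b = True IFF False = False
f IFF a = False IFF True = False
NOT (f IFF a) = NOT False = True
NOT (f IFF a) XOR c = True XOR True = False
(c IFF b) IFF (NOT (f IFF a) XOR c) = False IFF False = True
(b IFF NOT (c XOR b)) XOR ((c IFF b) IFF (NOT (f IFF a) XOR c)) = True XOR True = False
NOT ((b IFF NOT (c XOR b)) XOR ((c IFF b) IFF (NOT (f IFF a) XOR c))) = NOT False = True
NOT ((b IFF NOT (c XOR b)) XOR ((c IFF b) IFF (NOT (f IFF a) XOR c))) XOR d = True XOR False = True
(NOT (e XOR c) IFF (e IFF (((e IMPLIES c) AND c) XOR b))) XOR (NOT ((b IFF NOT (c XOR b)) XOR ((c IFF b) IFF (NOT (f IFF a) XOR c))) XOR d) = True XOR True = False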